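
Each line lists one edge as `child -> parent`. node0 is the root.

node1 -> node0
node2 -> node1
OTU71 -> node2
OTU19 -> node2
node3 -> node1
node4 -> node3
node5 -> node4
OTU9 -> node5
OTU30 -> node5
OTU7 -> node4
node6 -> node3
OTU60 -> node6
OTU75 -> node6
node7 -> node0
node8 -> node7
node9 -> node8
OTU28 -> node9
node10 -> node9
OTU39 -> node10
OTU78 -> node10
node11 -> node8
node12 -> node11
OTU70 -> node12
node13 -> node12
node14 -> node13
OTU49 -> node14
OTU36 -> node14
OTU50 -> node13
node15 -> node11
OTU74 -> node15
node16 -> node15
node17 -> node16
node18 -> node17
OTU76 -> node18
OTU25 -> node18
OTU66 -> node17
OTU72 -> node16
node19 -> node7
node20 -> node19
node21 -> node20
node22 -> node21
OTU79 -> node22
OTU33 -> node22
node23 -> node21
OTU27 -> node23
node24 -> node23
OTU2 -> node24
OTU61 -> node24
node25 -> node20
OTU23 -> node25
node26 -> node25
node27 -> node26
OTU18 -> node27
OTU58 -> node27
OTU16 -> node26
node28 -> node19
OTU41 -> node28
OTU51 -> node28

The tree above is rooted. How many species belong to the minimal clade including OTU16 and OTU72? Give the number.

The MRCA of OTU16 and OTU72 is the node subtending (((OTU28,(OTU39,OTU78)),((OTU70,((OTU49,OTU36),OTU50)),(OTU74,(((OTU76,OTU25),OTU66),OTU72)))),((((OTU79,OTU33),(OTU27,(OTU2,OTU61))),(OTU23,((OTU18,OTU58),OTU16))),(OTU41,OTU51))).
That clade contains 23 terminal taxa: OTU16, OTU18, OTU2, OTU23, OTU25, OTU27, OTU28, OTU33, OTU36, OTU39, OTU41, OTU49, OTU50, OTU51, OTU58, OTU61, OTU66, OTU70, OTU72, OTU74, OTU76, OTU78, OTU79.

23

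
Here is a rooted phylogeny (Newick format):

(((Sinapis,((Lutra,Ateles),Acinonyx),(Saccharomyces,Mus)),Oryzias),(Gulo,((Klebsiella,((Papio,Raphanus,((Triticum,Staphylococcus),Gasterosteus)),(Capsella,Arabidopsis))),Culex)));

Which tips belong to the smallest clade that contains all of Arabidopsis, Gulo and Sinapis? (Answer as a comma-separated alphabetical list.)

Tracing Arabidopsis: it sits inside (Capsella,Arabidopsis).
Tracing Gulo: it sits inside (Gulo,((Klebsiella,((Papio,Raphanus,((Triticum,Staphylococcus),Gasterosteus)),(Capsella,Arabidopsis))),Culex)).
Tracing Sinapis: it sits inside (Sinapis,((Lutra,Ateles),Acinonyx),(Saccharomyces,Mus)).
The smallest clade enclosing all 3 is the whole tree (their MRCA is the root), so the answer is all 17 tips in alphabetical order.

Acinonyx, Arabidopsis, Ateles, Capsella, Culex, Gasterosteus, Gulo, Klebsiella, Lutra, Mus, Oryzias, Papio, Raphanus, Saccharomyces, Sinapis, Staphylococcus, Triticum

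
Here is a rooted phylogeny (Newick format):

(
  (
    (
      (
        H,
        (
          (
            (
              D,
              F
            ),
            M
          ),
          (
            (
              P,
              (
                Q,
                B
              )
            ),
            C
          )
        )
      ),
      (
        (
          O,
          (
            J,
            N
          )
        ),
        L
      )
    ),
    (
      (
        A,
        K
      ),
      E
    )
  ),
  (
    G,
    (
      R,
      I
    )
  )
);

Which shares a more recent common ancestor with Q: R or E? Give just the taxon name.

E

The MRCA of Q and E subtends (((H,(((D,F),M),((P,(Q,B)),C))),((O,(J,N)),L)),((A,K),E)) (15 taxa).
The MRCA of Q and R is the root, subtending the entire tree (18 taxa).
The first is nested inside the second, so Q shares a more recent common ancestor with E.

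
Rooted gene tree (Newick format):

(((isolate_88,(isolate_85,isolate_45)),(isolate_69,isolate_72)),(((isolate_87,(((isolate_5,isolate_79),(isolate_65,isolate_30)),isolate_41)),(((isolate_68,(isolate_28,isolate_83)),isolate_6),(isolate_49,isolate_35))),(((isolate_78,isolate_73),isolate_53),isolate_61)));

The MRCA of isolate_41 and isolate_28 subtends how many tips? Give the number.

12

The MRCA of isolate_41 and isolate_28 is the node subtending ((isolate_87,(((isolate_5,isolate_79),(isolate_65,isolate_30)),isolate_41)),(((isolate_68,(isolate_28,isolate_83)),isolate_6),(isolate_49,isolate_35))).
That clade contains 12 terminal taxa: isolate_28, isolate_30, isolate_35, isolate_41, isolate_49, isolate_5, isolate_6, isolate_65, isolate_68, isolate_79, isolate_83, isolate_87.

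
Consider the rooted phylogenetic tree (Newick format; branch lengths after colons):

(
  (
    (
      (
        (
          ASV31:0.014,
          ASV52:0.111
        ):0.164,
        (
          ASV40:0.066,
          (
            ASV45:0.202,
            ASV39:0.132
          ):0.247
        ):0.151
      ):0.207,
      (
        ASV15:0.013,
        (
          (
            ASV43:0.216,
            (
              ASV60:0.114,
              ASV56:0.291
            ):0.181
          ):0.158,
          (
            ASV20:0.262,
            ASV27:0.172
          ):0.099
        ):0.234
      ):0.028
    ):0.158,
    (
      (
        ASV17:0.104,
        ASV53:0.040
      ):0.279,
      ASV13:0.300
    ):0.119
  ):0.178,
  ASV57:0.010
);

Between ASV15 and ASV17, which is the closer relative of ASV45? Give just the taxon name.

ASV15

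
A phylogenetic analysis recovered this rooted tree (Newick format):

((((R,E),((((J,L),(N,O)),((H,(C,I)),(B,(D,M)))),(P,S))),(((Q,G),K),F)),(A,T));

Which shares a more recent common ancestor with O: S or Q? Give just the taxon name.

The MRCA of O and S subtends ((((J,L),(N,O)),((H,(C,I)),(B,(D,M)))),(P,S)) (12 taxa).
The MRCA of O and Q subtends (((R,E),((((J,L),(N,O)),((H,(C,I)),(B,(D,M)))),(P,S))),(((Q,G),K),F)) (18 taxa).
The first is nested inside the second, so O shares a more recent common ancestor with S.

S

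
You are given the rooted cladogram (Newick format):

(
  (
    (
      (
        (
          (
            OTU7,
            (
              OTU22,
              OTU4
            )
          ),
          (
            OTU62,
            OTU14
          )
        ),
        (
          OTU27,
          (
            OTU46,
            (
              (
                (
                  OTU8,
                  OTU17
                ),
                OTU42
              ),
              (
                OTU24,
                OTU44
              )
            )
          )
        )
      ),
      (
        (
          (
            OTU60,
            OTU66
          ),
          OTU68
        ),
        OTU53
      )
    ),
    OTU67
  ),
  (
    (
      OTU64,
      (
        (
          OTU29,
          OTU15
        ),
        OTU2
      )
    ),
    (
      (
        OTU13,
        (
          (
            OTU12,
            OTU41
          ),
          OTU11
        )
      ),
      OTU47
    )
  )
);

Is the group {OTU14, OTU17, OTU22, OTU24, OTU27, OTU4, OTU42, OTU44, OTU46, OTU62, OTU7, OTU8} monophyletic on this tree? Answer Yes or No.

The most recent common ancestor of these taxa subtends (((OTU7,(OTU22,OTU4)),(OTU62,OTU14)),(OTU27,(OTU46,(((OTU8,OTU17),OTU42),(OTU24,OTU44))))).
That clade has exactly 12 tips — every listed taxon and nothing else — so the group is monophyletic.

Yes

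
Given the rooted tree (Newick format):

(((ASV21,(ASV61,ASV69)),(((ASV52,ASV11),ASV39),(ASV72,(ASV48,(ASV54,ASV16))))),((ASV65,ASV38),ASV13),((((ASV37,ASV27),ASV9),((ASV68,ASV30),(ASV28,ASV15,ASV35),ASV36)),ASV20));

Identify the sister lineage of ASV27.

ASV37

ASV27 attaches to the tree at the node subtending (ASV37,ASV27).
The other lineage descending from that same node — the sister group — is the single tip ASV37.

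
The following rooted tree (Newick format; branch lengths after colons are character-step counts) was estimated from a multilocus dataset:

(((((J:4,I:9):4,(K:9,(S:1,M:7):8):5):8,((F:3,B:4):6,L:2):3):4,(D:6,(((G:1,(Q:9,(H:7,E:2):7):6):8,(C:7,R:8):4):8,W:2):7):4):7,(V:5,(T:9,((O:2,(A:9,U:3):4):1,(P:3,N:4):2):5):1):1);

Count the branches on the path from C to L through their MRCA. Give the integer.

8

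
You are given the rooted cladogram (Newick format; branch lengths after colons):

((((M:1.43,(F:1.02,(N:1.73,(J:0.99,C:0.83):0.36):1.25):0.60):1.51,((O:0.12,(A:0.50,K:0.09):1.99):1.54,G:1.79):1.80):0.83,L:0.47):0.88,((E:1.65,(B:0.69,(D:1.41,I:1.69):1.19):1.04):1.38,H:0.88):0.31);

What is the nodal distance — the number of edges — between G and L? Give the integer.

4

The MRCA of G and L is the node subtending (((M,(F,(N,(J,C)))),((O,(A,K)),G)),L).
From G up to that node: 3 branches. From L up to the same node: 1 branch. Total: 3 + 1 = 4.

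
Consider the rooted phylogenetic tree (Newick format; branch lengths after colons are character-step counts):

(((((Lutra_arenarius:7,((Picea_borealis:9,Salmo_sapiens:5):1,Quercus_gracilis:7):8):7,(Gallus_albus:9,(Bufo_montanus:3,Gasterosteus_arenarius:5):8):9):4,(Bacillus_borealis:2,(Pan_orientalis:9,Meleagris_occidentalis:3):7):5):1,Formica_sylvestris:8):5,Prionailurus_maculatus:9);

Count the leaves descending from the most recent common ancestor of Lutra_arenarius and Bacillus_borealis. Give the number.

10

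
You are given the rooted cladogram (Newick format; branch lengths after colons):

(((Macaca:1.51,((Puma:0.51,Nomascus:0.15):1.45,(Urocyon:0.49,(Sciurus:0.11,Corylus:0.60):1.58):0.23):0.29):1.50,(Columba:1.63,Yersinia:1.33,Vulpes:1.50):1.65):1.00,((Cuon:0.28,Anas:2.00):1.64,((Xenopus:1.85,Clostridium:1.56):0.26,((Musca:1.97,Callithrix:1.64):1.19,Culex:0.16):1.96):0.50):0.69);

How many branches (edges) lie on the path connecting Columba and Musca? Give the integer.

8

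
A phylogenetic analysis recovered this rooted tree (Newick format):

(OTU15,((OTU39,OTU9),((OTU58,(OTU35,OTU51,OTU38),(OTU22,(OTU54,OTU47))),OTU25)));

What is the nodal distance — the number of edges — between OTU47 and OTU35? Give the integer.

5

The MRCA of OTU47 and OTU35 is the node subtending (OTU58,(OTU35,OTU51,OTU38),(OTU22,(OTU54,OTU47))).
From OTU47 up to that node: 3 branches. From OTU35 up to the same node: 2 branches. Total: 3 + 2 = 5.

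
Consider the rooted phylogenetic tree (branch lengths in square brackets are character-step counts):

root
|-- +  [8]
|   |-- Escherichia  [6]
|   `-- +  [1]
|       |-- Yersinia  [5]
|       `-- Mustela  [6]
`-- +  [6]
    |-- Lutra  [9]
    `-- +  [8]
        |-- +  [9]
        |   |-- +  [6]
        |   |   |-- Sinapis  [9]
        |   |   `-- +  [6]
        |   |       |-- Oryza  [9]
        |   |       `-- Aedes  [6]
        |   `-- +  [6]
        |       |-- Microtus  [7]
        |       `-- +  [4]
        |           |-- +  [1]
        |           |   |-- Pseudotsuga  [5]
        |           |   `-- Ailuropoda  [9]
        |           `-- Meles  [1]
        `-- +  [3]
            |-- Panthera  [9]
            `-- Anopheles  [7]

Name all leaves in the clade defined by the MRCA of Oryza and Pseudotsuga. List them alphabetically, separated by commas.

Aedes, Ailuropoda, Meles, Microtus, Oryza, Pseudotsuga, Sinapis

Tracing Oryza: it sits inside (Oryza,Aedes).
Tracing Pseudotsuga: it sits inside (Pseudotsuga,Ailuropoda).
The smallest clade enclosing both is ((Sinapis,(Oryza,Aedes)),(Microtus,((Pseudotsuga,Ailuropoda),Meles))); the answer is its 7 terminal taxa in alphabetical order.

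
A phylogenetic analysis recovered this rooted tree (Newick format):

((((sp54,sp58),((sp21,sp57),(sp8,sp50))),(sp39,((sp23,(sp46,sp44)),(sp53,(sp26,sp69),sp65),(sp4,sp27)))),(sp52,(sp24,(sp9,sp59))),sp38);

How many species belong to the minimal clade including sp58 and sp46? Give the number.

The MRCA of sp58 and sp46 is the node subtending (((sp54,sp58),((sp21,sp57),(sp8,sp50))),(sp39,((sp23,(sp46,sp44)),(sp53,(sp26,sp69),sp65),(sp4,sp27)))).
That clade contains 16 terminal taxa: sp21, sp23, sp26, sp27, sp39, sp4, sp44, sp46, sp50, sp53, sp54, sp57, sp58, sp65, sp69, sp8.

16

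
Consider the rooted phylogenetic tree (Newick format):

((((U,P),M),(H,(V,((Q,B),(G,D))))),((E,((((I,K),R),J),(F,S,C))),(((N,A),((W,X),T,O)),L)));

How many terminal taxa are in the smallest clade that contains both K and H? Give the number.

24

The MRCA of K and H is the root, so the clade is the entire tree.
That clade contains 24 terminal taxa: A, B, C, D, E, F, G, H, I, J, K, L, M, N, O, P, Q, R, S, T, U, V, W, X.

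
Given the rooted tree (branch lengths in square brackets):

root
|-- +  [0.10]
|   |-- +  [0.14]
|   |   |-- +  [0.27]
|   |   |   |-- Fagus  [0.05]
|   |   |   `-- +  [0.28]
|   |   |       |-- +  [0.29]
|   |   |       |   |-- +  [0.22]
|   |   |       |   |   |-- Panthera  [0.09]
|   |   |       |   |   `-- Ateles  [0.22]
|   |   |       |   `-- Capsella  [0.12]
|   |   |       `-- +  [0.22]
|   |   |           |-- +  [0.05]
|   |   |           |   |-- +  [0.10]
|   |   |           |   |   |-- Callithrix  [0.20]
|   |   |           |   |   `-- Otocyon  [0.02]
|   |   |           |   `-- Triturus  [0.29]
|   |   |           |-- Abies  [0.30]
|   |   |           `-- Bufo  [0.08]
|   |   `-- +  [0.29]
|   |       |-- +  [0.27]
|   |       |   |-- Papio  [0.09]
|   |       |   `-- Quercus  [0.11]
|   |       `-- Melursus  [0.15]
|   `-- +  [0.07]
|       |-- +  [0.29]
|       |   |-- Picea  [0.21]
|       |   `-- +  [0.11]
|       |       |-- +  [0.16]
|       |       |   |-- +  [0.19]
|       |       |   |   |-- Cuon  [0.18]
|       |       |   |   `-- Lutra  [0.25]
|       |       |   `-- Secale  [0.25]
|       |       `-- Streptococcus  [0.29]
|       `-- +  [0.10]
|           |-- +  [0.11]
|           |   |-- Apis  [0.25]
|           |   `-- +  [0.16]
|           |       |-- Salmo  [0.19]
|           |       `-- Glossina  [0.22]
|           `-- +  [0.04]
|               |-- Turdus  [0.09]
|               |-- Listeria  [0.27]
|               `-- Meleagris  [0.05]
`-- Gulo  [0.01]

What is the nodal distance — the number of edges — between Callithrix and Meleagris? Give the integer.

11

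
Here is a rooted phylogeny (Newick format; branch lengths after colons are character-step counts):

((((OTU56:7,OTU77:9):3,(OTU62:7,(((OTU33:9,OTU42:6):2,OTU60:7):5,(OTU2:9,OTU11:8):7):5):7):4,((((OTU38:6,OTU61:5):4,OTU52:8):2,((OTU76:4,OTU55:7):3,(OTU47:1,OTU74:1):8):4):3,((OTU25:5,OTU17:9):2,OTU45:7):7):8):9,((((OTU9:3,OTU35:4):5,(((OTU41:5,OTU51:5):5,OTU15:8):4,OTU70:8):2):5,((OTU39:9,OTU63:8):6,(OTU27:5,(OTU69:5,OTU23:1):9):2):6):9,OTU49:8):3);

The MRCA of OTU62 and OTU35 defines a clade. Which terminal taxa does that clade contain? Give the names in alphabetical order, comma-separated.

Tracing OTU62: it sits inside (OTU62,(((OTU33,OTU42),OTU60),(OTU2,OTU11))).
Tracing OTU35: it sits inside (OTU9,OTU35).
The smallest clade enclosing both is the whole tree (their MRCA is the root), so the answer is all 30 tips in alphabetical order.

OTU11, OTU15, OTU17, OTU2, OTU23, OTU25, OTU27, OTU33, OTU35, OTU38, OTU39, OTU41, OTU42, OTU45, OTU47, OTU49, OTU51, OTU52, OTU55, OTU56, OTU60, OTU61, OTU62, OTU63, OTU69, OTU70, OTU74, OTU76, OTU77, OTU9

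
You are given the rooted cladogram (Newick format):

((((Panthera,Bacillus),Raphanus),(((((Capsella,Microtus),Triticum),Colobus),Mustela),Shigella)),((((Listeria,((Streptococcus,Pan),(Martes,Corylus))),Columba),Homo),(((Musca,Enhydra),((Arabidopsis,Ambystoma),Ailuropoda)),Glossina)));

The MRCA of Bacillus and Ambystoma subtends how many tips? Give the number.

The MRCA of Bacillus and Ambystoma is the root, so the clade is the entire tree.
That clade contains 22 terminal taxa: Ailuropoda, Ambystoma, Arabidopsis, Bacillus, Capsella, Colobus, Columba, Corylus, Enhydra, Glossina, Homo, Listeria, Martes, Microtus, Musca, Mustela, Pan, Panthera, Raphanus, Shigella, Streptococcus, Triticum.

22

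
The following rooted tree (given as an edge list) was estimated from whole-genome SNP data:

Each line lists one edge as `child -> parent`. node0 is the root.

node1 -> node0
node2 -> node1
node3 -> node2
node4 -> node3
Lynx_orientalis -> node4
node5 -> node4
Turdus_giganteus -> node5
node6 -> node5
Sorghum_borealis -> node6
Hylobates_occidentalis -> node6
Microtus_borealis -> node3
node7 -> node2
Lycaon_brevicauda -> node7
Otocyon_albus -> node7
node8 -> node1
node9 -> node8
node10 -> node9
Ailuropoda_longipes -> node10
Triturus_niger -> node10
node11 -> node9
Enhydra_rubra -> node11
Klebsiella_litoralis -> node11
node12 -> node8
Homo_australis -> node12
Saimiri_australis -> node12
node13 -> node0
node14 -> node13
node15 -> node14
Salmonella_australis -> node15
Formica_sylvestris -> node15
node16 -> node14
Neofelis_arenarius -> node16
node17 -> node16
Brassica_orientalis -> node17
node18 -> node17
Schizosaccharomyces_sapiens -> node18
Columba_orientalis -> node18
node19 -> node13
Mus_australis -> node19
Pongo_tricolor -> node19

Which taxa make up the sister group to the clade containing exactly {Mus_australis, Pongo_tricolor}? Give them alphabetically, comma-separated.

Brassica_orientalis, Columba_orientalis, Formica_sylvestris, Neofelis_arenarius, Salmonella_australis, Schizosaccharomyces_sapiens

The clade containing exactly {Mus_australis, Pongo_tricolor} attaches to the tree at the node subtending (((Salmonella_australis,Formica_sylvestris),(Neofelis_arenarius,(Brassica_orientalis,(Schizosaccharomyces_sapiens,Columba_orientalis)))),(Mus_australis,Pongo_tricolor)).
The other lineage descending from that same node — the sister group — is ((Salmonella_australis,Formica_sylvestris),(Neofelis_arenarius,(Brassica_orientalis,(Schizosaccharomyces_sapiens,Columba_orientalis)))); its 6 tips in alphabetical order are the answer.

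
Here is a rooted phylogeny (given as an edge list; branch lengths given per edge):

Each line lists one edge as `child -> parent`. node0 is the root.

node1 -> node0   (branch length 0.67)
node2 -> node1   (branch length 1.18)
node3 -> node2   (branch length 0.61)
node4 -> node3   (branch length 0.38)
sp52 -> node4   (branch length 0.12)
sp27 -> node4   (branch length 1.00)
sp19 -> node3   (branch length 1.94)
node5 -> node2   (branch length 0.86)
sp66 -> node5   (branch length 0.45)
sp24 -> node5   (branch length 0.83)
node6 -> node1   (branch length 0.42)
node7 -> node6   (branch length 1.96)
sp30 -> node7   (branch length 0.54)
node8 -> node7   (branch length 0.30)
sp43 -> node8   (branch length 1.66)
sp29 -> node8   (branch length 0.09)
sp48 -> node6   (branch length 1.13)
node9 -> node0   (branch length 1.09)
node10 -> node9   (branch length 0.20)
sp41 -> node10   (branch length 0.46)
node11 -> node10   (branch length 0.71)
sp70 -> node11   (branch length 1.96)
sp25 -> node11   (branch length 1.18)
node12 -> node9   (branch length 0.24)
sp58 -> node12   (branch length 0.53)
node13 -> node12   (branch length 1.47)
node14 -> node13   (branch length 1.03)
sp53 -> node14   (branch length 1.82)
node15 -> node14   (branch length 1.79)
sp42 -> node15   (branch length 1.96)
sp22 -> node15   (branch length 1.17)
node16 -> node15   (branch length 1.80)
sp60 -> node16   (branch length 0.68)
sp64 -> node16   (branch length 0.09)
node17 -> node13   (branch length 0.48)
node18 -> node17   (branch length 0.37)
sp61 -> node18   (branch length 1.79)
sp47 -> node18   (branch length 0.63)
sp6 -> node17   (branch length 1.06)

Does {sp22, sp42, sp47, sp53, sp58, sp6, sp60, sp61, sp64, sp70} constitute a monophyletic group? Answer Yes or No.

No

The MRCA of the listed taxa subtends ((sp41,(sp70,sp25)),(sp58,((sp53,(sp42,sp22,(sp60,sp64))),((sp61,sp47),sp6)))).
That clade also contains sp25, sp41, which are not in the proposed group, so the group is not monophyletic.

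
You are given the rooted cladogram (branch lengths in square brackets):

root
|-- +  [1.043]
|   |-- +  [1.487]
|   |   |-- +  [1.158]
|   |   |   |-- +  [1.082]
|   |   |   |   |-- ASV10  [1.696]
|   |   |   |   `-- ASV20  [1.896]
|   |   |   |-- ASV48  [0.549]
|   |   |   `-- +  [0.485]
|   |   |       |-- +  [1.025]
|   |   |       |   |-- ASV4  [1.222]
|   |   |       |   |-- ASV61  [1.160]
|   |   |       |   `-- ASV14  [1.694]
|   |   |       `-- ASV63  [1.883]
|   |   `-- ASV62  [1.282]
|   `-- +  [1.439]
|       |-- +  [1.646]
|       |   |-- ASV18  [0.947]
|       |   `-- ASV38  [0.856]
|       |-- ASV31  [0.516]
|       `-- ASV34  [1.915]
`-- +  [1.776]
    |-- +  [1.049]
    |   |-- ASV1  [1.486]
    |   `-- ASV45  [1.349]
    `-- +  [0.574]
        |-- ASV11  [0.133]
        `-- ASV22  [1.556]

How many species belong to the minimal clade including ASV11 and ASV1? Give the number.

The MRCA of ASV11 and ASV1 is the node subtending ((ASV1,ASV45),(ASV11,ASV22)).
That clade contains 4 terminal taxa: ASV1, ASV11, ASV22, ASV45.

4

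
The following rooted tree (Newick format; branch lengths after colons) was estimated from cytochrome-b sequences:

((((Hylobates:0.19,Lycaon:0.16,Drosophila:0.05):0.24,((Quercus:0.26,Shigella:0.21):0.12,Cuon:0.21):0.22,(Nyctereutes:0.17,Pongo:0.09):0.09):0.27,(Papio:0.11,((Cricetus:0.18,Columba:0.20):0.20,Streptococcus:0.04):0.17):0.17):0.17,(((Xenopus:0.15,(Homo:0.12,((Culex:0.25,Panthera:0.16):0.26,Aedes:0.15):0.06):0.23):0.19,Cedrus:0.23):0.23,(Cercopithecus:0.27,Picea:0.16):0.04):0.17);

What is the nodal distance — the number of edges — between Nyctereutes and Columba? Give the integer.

The MRCA of Nyctereutes and Columba is the node subtending (((Hylobates,Lycaon,Drosophila),((Quercus,Shigella),Cuon),(Nyctereutes,Pongo)),(Papio,((Cricetus,Columba),Streptococcus))).
From Nyctereutes up to that node: 3 branches. From Columba up to the same node: 4 branches. Total: 3 + 4 = 7.

7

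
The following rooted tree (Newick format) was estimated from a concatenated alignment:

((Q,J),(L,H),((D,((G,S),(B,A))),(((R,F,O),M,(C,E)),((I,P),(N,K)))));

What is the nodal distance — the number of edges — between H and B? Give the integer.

The MRCA of H and B is the root of the tree.
From H up to that node: 2 branches. From B up to the same node: 5 branches. Total: 2 + 5 = 7.

7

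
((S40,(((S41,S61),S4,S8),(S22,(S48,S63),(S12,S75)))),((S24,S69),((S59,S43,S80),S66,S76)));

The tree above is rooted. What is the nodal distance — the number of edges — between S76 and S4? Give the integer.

The MRCA of S76 and S4 is the root of the tree.
From S76 up to that node: 3 branches. From S4 up to the same node: 4 branches. Total: 3 + 4 = 7.

7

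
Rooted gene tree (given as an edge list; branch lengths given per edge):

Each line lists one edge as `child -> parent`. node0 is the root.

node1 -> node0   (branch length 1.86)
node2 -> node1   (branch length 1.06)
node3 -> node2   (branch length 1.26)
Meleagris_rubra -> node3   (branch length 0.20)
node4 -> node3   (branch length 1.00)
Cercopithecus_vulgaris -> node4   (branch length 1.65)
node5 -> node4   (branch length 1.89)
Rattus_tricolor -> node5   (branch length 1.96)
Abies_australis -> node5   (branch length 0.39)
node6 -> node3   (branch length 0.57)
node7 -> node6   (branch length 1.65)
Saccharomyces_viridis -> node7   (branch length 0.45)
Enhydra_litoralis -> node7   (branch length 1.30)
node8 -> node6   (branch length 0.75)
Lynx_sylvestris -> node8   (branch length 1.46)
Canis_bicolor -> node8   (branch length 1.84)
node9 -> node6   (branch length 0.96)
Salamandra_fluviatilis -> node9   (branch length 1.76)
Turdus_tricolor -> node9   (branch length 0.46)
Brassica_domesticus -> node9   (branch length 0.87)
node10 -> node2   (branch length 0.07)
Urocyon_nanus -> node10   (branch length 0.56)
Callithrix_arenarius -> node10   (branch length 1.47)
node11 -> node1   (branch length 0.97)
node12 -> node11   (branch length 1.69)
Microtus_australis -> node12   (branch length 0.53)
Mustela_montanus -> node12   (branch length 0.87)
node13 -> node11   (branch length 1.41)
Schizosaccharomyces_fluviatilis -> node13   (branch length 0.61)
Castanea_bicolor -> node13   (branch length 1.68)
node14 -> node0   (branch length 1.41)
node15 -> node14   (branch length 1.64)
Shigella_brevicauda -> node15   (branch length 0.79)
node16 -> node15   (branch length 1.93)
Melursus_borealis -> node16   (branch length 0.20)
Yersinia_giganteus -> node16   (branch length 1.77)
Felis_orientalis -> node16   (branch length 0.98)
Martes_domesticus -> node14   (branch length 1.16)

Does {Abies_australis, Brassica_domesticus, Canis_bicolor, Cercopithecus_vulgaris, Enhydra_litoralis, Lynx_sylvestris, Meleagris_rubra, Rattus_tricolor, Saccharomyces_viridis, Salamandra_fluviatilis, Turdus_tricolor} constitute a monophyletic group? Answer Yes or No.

Yes

The most recent common ancestor of these taxa subtends (Meleagris_rubra,(Cercopithecus_vulgaris,(Rattus_tricolor,Abies_australis)),((Saccharomyces_viridis,Enhydra_litoralis),(Lynx_sylvestris,Canis_bicolor),(Salamandra_fluviatilis,Turdus_tricolor,Brassica_domesticus))).
That clade has exactly 11 tips — every listed taxon and nothing else — so the group is monophyletic.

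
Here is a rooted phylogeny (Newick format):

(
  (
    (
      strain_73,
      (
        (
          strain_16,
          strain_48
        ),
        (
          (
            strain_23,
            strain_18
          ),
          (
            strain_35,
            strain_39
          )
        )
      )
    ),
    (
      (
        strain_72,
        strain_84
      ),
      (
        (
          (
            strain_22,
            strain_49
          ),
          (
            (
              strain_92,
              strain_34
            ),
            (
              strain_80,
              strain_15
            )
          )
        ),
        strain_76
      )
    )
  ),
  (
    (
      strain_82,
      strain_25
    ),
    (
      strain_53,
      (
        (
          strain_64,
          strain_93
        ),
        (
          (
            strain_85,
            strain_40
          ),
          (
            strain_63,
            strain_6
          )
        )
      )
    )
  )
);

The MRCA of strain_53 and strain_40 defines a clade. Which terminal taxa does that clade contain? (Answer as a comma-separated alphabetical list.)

Tracing strain_53: it sits inside (strain_53,((strain_64,strain_93),((strain_85,strain_40),(strain_63,strain_6)))).
Tracing strain_40: it sits inside (strain_85,strain_40).
The smallest clade enclosing both is (strain_53,((strain_64,strain_93),((strain_85,strain_40),(strain_63,strain_6)))); the answer is its 7 terminal taxa in alphabetical order.

strain_40, strain_53, strain_6, strain_63, strain_64, strain_85, strain_93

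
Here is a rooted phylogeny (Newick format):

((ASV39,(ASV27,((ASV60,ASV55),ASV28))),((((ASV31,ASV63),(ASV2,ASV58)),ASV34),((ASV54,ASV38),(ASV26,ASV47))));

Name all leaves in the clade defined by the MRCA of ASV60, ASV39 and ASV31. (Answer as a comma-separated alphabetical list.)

Tracing ASV60: it sits inside (ASV60,ASV55).
Tracing ASV39: it sits inside (ASV39,(ASV27,((ASV60,ASV55),ASV28))).
Tracing ASV31: it sits inside (ASV31,ASV63).
The smallest clade enclosing all 3 is the whole tree (their MRCA is the root), so the answer is all 14 tips in alphabetical order.

ASV2, ASV26, ASV27, ASV28, ASV31, ASV34, ASV38, ASV39, ASV47, ASV54, ASV55, ASV58, ASV60, ASV63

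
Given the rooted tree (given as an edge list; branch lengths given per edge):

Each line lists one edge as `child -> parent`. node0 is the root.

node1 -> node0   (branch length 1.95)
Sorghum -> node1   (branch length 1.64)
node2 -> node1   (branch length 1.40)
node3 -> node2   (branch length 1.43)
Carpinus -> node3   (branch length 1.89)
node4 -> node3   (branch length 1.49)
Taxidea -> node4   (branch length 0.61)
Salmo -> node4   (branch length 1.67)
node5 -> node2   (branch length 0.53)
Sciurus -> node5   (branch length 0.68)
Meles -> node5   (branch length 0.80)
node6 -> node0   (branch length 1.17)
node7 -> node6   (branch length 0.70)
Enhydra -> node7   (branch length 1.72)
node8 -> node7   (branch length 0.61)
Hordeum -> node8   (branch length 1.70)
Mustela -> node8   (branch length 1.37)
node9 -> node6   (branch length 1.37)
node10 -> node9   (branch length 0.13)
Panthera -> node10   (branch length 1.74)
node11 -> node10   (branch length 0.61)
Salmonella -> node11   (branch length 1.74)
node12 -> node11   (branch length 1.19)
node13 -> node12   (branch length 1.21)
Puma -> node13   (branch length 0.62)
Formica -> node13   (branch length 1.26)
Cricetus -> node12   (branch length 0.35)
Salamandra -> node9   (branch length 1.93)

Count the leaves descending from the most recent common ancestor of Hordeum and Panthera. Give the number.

9

The MRCA of Hordeum and Panthera is the node subtending ((Enhydra,(Hordeum,Mustela)),((Panthera,(Salmonella,((Puma,Formica),Cricetus))),Salamandra)).
That clade contains 9 terminal taxa: Cricetus, Enhydra, Formica, Hordeum, Mustela, Panthera, Puma, Salamandra, Salmonella.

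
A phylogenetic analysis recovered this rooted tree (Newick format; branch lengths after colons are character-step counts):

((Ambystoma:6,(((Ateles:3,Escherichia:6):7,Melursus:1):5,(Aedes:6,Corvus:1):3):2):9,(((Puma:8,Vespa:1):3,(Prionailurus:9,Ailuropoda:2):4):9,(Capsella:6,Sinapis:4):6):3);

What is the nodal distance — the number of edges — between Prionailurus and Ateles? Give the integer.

The MRCA of Prionailurus and Ateles is the root of the tree.
From Prionailurus up to that node: 4 branches. From Ateles up to the same node: 5 branches. Total: 4 + 5 = 9.

9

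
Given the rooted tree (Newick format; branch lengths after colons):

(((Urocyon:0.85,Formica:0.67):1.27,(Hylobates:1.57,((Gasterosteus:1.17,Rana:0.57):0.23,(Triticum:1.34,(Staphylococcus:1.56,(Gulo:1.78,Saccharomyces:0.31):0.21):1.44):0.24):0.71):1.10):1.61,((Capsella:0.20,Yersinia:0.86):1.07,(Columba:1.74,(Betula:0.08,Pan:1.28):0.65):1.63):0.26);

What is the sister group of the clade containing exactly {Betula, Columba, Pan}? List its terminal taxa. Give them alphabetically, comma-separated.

Capsella, Yersinia

The clade containing exactly {Betula, Columba, Pan} attaches to the tree at the node subtending ((Capsella,Yersinia),(Columba,(Betula,Pan))).
The other lineage descending from that same node — the sister group — is (Capsella,Yersinia); its 2 tips in alphabetical order are the answer.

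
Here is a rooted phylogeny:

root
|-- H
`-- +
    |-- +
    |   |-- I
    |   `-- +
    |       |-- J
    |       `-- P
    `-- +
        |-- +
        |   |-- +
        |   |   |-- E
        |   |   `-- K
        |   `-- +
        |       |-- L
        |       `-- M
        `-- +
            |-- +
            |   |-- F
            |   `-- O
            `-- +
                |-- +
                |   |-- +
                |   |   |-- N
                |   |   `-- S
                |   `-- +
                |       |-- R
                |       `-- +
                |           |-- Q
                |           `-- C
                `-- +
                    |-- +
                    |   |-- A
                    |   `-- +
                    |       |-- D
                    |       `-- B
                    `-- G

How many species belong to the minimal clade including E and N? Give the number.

The MRCA of E and N is the node subtending (((E,K),(L,M)),((F,O),(((N,S),(R,(Q,C))),((A,(D,B)),G)))).
That clade contains 15 terminal taxa: A, B, C, D, E, F, G, K, L, M, N, O, Q, R, S.

15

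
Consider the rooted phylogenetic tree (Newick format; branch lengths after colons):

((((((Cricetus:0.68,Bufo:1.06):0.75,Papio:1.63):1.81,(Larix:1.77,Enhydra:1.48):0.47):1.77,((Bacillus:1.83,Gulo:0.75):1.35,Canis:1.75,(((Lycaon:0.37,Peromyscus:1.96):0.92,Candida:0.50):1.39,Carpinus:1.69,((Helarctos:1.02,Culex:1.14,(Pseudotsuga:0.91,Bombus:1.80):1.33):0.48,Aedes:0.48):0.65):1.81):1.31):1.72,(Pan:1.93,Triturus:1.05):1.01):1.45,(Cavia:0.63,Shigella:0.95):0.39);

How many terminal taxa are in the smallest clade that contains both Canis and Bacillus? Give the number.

12

The MRCA of Canis and Bacillus is the node subtending ((Bacillus,Gulo),Canis,(((Lycaon,Peromyscus),Candida),Carpinus,((Helarctos,Culex,(Pseudotsuga,Bombus)),Aedes))).
That clade contains 12 terminal taxa: Aedes, Bacillus, Bombus, Candida, Canis, Carpinus, Culex, Gulo, Helarctos, Lycaon, Peromyscus, Pseudotsuga.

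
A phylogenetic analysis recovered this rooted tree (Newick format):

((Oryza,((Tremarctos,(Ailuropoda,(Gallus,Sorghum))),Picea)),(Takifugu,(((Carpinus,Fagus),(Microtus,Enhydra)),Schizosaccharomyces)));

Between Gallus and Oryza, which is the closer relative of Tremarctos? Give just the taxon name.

Gallus

The MRCA of Tremarctos and Gallus subtends (Tremarctos,(Ailuropoda,(Gallus,Sorghum))) (4 taxa).
The MRCA of Tremarctos and Oryza subtends (Oryza,((Tremarctos,(Ailuropoda,(Gallus,Sorghum))),Picea)) (6 taxa).
The first is nested inside the second, so Tremarctos shares a more recent common ancestor with Gallus.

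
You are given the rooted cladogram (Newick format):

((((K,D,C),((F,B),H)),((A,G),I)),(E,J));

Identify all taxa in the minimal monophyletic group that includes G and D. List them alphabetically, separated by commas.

A, B, C, D, F, G, H, I, K

Tracing G: it sits inside (A,G).
Tracing D: it sits inside (K,D,C).
The smallest clade enclosing both is (((K,D,C),((F,B),H)),((A,G),I)); the answer is its 9 terminal taxa in alphabetical order.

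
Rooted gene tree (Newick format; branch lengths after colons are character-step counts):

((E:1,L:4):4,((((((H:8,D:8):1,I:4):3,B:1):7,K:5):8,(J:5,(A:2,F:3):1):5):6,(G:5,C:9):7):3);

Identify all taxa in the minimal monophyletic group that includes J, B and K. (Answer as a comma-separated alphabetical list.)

Tracing J: it sits inside (J,(A,F)).
Tracing B: it sits inside (((H,D),I),B).
Tracing K: it sits inside ((((H,D),I),B),K).
The smallest clade enclosing all 3 is (((((H,D),I),B),K),(J,(A,F))); the answer is its 8 terminal taxa in alphabetical order.

A, B, D, F, H, I, J, K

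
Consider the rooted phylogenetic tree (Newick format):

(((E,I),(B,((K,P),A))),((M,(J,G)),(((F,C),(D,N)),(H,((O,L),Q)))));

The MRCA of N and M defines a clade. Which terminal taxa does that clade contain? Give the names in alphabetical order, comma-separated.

Tracing N: it sits inside (D,N).
Tracing M: it sits inside (M,(J,G)).
The smallest clade enclosing both is ((M,(J,G)),(((F,C),(D,N)),(H,((O,L),Q)))); the answer is its 11 terminal taxa in alphabetical order.

C, D, F, G, H, J, L, M, N, O, Q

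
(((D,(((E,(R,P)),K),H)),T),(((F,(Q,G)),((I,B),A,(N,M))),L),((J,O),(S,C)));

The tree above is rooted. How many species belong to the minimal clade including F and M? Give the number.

8

The MRCA of F and M is the node subtending ((F,(Q,G)),((I,B),A,(N,M))).
That clade contains 8 terminal taxa: A, B, F, G, I, M, N, Q.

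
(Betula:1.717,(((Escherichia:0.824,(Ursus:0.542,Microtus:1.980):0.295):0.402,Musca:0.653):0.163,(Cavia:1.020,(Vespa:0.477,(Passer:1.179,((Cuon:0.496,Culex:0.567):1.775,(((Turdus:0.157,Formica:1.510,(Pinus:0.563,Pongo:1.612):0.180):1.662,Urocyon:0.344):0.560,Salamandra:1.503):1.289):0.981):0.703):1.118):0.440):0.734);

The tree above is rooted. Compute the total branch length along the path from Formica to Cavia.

8.843

The path runs Formica → … → MRCA → … → Cavia; the MRCA is the node subtending (Cavia,(Vespa,(Passer,((Cuon,Culex),(((Turdus,Formica,(Pinus,Pongo)),Urocyon),Salamandra))))).
Branch lengths along that path: 1.510 + 1.662 + 0.560 + 1.289 + 0.981 + 0.703 + 1.118 + 1.020 = 8.843.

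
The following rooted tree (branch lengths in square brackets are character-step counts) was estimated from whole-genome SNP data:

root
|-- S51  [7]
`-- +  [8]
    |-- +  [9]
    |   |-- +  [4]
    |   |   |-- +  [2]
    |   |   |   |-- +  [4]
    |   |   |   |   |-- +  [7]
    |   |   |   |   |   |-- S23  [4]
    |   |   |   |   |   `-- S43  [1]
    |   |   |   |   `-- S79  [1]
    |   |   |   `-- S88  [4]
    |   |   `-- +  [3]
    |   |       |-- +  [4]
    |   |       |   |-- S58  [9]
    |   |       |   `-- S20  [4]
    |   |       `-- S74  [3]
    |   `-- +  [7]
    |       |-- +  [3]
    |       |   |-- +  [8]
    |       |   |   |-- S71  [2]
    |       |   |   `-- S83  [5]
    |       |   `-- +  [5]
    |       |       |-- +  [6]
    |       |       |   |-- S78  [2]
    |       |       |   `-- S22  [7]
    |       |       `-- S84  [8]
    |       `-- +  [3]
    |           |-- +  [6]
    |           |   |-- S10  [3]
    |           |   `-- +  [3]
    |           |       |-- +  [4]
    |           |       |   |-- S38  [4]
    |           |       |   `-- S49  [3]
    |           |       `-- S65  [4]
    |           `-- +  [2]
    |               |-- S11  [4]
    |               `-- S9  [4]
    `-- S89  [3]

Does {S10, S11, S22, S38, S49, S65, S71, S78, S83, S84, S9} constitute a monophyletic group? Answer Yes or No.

Yes

The most recent common ancestor of these taxa subtends (((S71,S83),((S78,S22),S84)),((S10,((S38,S49),S65)),(S11,S9))).
That clade has exactly 11 tips — every listed taxon and nothing else — so the group is monophyletic.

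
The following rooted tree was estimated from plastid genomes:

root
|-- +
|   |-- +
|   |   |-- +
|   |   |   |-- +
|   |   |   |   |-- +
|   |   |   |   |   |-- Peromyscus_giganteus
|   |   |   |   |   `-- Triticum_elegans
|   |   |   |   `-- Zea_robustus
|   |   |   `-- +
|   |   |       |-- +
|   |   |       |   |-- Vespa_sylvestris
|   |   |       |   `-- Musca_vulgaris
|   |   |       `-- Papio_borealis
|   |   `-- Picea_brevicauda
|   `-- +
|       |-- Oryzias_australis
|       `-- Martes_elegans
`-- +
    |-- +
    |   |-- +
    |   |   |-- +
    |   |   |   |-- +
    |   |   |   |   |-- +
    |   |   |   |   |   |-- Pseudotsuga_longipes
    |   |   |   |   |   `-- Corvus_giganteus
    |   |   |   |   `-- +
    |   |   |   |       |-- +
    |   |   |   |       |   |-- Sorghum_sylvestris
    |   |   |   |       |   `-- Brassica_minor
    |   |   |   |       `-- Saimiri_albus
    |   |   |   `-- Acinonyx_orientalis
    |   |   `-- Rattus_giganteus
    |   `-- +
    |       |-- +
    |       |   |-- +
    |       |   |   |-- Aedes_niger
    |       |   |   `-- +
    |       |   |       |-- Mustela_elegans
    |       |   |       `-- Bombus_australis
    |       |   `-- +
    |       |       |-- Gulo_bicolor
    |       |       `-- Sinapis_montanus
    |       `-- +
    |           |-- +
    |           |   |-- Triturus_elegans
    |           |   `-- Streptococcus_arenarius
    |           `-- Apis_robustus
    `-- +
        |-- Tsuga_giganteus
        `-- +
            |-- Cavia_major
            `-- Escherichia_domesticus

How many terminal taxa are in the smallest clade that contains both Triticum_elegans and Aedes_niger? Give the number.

27

The MRCA of Triticum_elegans and Aedes_niger is the root, so the clade is the entire tree.
That clade contains 27 terminal taxa: Acinonyx_orientalis, Aedes_niger, Apis_robustus, Bombus_australis, Brassica_minor, Cavia_major, Corvus_giganteus, Escherichia_domesticus, Gulo_bicolor, Martes_elegans, Musca_vulgaris, Mustela_elegans, Oryzias_australis, Papio_borealis, Peromyscus_giganteus, Picea_brevicauda, Pseudotsuga_longipes, Rattus_giganteus, Saimiri_albus, Sinapis_montanus, Sorghum_sylvestris, Streptococcus_arenarius, Triticum_elegans, Triturus_elegans, Tsuga_giganteus, Vespa_sylvestris, Zea_robustus.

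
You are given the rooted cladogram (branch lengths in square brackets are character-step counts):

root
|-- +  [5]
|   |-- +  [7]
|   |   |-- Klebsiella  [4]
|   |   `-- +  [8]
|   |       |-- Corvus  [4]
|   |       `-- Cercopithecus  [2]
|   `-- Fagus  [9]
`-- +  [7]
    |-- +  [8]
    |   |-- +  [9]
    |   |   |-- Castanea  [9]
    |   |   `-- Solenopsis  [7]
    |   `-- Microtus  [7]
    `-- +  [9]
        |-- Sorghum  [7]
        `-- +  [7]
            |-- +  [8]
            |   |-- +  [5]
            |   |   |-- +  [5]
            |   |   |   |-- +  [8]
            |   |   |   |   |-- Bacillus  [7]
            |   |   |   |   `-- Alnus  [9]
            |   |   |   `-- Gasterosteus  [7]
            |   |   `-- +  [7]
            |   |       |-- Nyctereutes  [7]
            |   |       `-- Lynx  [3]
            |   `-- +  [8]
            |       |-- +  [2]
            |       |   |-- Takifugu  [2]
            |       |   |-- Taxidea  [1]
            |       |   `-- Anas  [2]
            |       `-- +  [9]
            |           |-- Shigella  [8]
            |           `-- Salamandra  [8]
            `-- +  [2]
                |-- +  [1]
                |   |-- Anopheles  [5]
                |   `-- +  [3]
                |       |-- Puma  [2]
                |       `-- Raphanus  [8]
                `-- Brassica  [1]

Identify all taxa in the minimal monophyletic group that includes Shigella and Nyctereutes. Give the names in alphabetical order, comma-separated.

Tracing Shigella: it sits inside (Shigella,Salamandra).
Tracing Nyctereutes: it sits inside (Nyctereutes,Lynx).
The smallest clade enclosing both is ((((Bacillus,Alnus),Gasterosteus),(Nyctereutes,Lynx)),((Takifugu,Taxidea,Anas),(Shigella,Salamandra))); the answer is its 10 terminal taxa in alphabetical order.

Alnus, Anas, Bacillus, Gasterosteus, Lynx, Nyctereutes, Salamandra, Shigella, Takifugu, Taxidea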